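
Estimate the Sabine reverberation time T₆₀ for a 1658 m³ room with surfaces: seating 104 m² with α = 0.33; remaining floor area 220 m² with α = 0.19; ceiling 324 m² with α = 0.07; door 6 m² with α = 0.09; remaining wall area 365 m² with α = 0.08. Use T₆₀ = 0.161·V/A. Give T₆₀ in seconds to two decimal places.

Total absorption A = 104·0.33 + 220·0.19 + 324·0.07 + 6·0.09 + 365·0.08 = 128.54 m² sabins.
T₆₀ = 0.161·V/A = 0.161·1658/128.54 = 2.077 s.

2.08 s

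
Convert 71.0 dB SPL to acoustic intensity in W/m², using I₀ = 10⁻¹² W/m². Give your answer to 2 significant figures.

1.3e-05 W/m²

I/I₀ = 10^(71.0/10) = 1.259e+07, so I = 1.259e+07 × 10⁻¹² W/m².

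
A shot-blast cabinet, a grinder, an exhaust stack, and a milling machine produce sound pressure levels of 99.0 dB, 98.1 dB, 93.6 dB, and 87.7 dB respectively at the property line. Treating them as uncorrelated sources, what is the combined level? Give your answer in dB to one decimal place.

102.4 dB

For uncorrelated sources the intensities add, so convert each level to linear form, sum, and take 10·log₁₀ of the total.
Σ 10^(L/10) = 10^(99.0/10) + 10^(98.1/10) + 10^(93.6/10) + 10^(87.7/10) = 1.728e+10.
L_total = 10·log₁₀(1.728e+10) = 102.38 dB.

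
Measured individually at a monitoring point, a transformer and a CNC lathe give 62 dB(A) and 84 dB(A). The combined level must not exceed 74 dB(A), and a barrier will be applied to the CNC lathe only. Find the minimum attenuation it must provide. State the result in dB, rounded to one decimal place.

10.3 dB

Everything except the CNC lathe sums to 10^(62/10) = 1.585e+06 in linear terms, 62.00 dB(A).
To meet 74 dB(A) overall, the treated CNC lathe may contribute at most 10^(74/10) − 1.585e+06 = 2.353e+07, i.e. 73.72 dB(A).
Required insertion loss = 84 − 73.72 = 10.28 dB.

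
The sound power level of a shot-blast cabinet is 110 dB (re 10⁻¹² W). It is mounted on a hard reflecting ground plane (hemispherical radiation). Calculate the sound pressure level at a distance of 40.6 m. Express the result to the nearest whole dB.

70 dB

Free-field hemispherical radiation: L_p = L_w − 10·log₁₀(2π·r²), r = 40.6 m.
2π·r² = 1.036e+04 m², 10·log₁₀ of that is 40.152 dB.
L_p = 110 − 40.152 = 69.85 dB.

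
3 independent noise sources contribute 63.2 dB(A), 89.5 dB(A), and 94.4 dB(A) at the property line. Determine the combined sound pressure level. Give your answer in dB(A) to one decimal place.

95.6 dB(A)

For uncorrelated sources the intensities add, so convert each level to linear form, sum, and take 10·log₁₀ of the total.
Σ 10^(L/10) = 10^(63.2/10) + 10^(89.5/10) + 10^(94.4/10) = 3.648e+09.
L_total = 10·log₁₀(3.648e+09) = 95.62 dB(A).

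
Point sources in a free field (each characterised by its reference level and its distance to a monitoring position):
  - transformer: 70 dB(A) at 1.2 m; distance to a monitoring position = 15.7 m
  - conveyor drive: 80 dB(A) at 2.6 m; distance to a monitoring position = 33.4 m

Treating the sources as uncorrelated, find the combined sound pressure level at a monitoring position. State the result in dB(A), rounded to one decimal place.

58.2 dB(A)

Propagate each source to the receiver with L = L_ref − 20·log₁₀(r/r_ref), then add intensities.
transformer: 70 − 20·log₁₀(15.7/1.2) = 70 − 22.33 = 47.67 dB(A).
conveyor drive: 80 − 20·log₁₀(33.4/2.6) = 80 − 22.18 = 57.82 dB(A).
Σ 10^(L/10) = 6.644e+05 → L_total = 10·log₁₀(6.644e+05) = 58.22 dB(A).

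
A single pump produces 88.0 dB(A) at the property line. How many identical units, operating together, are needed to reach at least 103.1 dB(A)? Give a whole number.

33

Need L₁ + 10·log₁₀ N ≥ 103.1, i.e. log₁₀ N ≥ 1.51.
N ≥ 10^(15.1/10) = 32.359, so N = 33.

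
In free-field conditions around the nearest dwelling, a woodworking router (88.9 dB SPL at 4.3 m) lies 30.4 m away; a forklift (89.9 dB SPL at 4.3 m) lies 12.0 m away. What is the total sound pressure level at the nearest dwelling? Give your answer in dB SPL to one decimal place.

Propagate each source to the receiver with L = L_ref − 20·log₁₀(r/r_ref), then add intensities.
woodworking router: 88.9 − 20·log₁₀(30.4/4.3) = 88.9 − 16.99 = 71.91 dB SPL.
forklift: 89.9 − 20·log₁₀(12.0/4.3) = 89.9 − 8.91 = 80.99 dB SPL.
Σ 10^(L/10) = 1.410e+08 → L_total = 10·log₁₀(1.410e+08) = 81.49 dB SPL.

81.5 dB SPL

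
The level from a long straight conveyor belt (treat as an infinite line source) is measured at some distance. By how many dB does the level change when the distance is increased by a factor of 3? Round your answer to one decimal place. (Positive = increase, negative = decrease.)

-4.8 dB

A line source loses 3 dB per doubling of distance; generally ΔL = −10·log₁₀(r₂/r₁).
ΔL = −10·log₁₀(3) = -4.77 dB.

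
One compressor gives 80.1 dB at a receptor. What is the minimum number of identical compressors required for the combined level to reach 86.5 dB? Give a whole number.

5

Need L₁ + 10·log₁₀ N ≥ 86.5, i.e. log₁₀ N ≥ 0.64.
N ≥ 10^(6.4/10) = 4.365, so N = 5.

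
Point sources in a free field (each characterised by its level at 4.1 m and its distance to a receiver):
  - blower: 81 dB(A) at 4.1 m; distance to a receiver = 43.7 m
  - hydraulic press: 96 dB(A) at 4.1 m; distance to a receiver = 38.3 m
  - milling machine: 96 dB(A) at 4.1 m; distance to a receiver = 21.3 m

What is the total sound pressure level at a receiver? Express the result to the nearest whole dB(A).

83 dB(A)

First find each source's level at the receiver (point-source: −20·log₁₀(r/r_ref)), then combine on an intensity basis.
blower: 81 − 20·log₁₀(43.7/4.1) = 81 − 20.55 = 60.45 dB(A).
hydraulic press: 96 − 20·log₁₀(38.3/4.1) = 96 − 19.41 = 76.59 dB(A).
milling machine: 96 − 20·log₁₀(21.3/4.1) = 96 − 14.31 = 81.69 dB(A).
Σ 10^(L/10) = 1.942e+08 → L_total = 10·log₁₀(1.942e+08) = 82.88 dB(A).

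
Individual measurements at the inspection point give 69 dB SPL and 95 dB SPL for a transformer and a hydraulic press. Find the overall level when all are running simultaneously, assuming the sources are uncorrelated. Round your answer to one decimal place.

Incoherent sources combine by intensity addition: L_total = 10·log₁₀(Σ 10^(L_i/10)).
Σ 10^(L/10) = 10^(69/10) + 10^(95/10) = 3.170e+09.
L_total = 10·log₁₀(3.170e+09) = 95.01 dB SPL.

95.0 dB SPL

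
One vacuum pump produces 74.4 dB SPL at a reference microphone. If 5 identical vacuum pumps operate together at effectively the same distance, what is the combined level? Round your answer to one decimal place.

81.4 dB SPL

With 5 equal, uncorrelated contributions the intensity is 5× that of one unit, giving a rise of 10·log₁₀ 5.
L_total = 74.4 + 10·log₁₀(5) = 74.4 + 6.990 = 81.39 dB SPL.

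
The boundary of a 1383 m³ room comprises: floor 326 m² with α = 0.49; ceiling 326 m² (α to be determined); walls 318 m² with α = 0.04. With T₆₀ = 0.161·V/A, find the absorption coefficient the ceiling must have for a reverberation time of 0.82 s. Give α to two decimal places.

0.30

From T₆₀ = 0.161·V/A, the target T₆₀ = 0.82 s needs A = 0.161·1383/0.82 = 271.54 m².
Absorption from the other surfaces = 326·0.49 + 318·0.04 = 172.46 m², so the ceiling must supply 99.08 m² over 326 m².
α = 99.08/326 = 0.304.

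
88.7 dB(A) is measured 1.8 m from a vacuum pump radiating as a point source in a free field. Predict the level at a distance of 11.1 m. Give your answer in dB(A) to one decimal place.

72.9 dB(A)

Point-source attenuation: ΔL = 20·log₁₀(r₂/r₁) = 20·log₁₀(11.1/1.8) = 15.801 dB.
L₂ = 88.7 − 20·log₁₀(11.1/1.8) = 88.7 − 15.801 = 72.90 dB(A).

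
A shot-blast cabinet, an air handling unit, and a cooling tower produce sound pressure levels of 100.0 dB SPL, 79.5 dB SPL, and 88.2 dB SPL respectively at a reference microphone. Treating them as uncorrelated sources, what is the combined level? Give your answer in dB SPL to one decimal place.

100.3 dB SPL

Incoherent sources combine by intensity addition: L_total = 10·log₁₀(Σ 10^(L_i/10)).
Σ 10^(L/10) = 10^(100.0/10) + 10^(79.5/10) + 10^(88.2/10) = 1.075e+10.
L_total = 10·log₁₀(1.075e+10) = 100.31 dB SPL.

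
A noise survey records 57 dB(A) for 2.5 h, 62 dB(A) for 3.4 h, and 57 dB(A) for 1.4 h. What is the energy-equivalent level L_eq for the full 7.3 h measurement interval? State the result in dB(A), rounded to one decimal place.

60.0 dB(A)

The energy average is taken in the linear domain: L_eq = 10·log₁₀[(Σ tᵢ·10^(Lᵢ/10))/T], T = 7.3 h.
Σ tᵢ·10^(Lᵢ/10) = 2.5·10^(57/10) + 3.4·10^(62/10) + 1.4·10^(57/10) = 7.343e+06.
L_eq = 10·log₁₀(7.343e+06/7.3) = 60.03 dB(A).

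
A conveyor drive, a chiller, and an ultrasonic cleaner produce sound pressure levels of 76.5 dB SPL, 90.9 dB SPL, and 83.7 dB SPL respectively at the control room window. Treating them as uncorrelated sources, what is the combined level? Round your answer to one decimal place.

For uncorrelated sources the intensities add, so convert each level to linear form, sum, and take 10·log₁₀ of the total.
Σ 10^(L/10) = 10^(76.5/10) + 10^(90.9/10) + 10^(83.7/10) = 1.509e+09.
L_total = 10·log₁₀(1.509e+09) = 91.79 dB SPL.

91.8 dB SPL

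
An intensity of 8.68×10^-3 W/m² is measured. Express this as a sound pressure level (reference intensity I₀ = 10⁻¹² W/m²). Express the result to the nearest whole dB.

Dividing by I₀ shifts the exponent by 12: I/I₀ = 8.68×10^9.
L = 10·(0.9385 + 9) = 99.39 dB.

99 dB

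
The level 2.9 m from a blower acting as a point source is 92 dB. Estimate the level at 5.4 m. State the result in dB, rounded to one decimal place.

86.6 dB

For a point source, L₂ = L₁ − 20·log₁₀(r₂/r₁).
L₂ = 92 − 20·log₁₀(5.4/2.9) = 92 − 5.400 = 86.60 dB.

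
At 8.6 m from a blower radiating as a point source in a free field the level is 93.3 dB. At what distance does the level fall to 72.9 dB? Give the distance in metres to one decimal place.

The 20.4 dB drop corresponds to a distance ratio of 10^(20.4/20) for a point source.
r₂ = 8.6·10^((93.3−72.9)/20) = 8.6·10^(20.4/20) = 90.05 m.

90.1 m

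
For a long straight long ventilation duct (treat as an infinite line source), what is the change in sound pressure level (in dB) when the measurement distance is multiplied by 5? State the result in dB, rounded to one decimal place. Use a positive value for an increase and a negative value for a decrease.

-7.0 dB

A line source loses 3 dB per doubling of distance; generally ΔL = −10·log₁₀(r₂/r₁).
ΔL = −10·log₁₀(5) = -6.99 dB.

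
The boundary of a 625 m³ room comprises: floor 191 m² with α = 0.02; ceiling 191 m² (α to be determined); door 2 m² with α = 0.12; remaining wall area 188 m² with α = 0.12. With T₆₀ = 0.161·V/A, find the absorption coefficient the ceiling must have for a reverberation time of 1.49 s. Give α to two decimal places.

From T₆₀ = 0.161·V/A, the target T₆₀ = 1.49 s needs A = 0.161·625/1.49 = 67.53 m².
Absorption from the other surfaces = 191·0.02 + 2·0.12 + 188·0.12 = 26.62 m², so the ceiling must supply 40.91 m² over 191 m².
α = 40.91/191 = 0.214.

0.21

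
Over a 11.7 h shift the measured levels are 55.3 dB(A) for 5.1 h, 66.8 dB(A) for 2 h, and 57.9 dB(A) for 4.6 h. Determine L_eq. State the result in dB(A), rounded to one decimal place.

Weight each interval's intensity by its duration and average over T = 11.7 h:
Σ tᵢ·10^(Lᵢ/10) = 5.1·10^(55.3/10) + 2·10^(66.8/10) + 4.6·10^(57.9/10) = 1.414e+07.
L_eq = 10·log₁₀(1.414e+07/11.7) = 60.82 dB(A).

60.8 dB(A)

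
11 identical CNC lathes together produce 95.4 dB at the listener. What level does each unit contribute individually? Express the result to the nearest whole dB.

85 dB

11 equal contributions raise the level by 10·log₁₀ 11 = 10.414 dB, so each unit alone gives 95.4 − 10.414.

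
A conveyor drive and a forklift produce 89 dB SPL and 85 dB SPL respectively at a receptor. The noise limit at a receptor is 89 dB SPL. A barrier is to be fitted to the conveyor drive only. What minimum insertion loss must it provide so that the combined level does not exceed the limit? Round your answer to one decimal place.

The untreated sources together contribute 10^(85/10) = 3.162e+08, i.e. 85.00 dB SPL.
The limit corresponds to 10^(89/10) = 7.943e+08; subtracting the fixed part leaves 4.781e+08 for the conveyor drive, i.e. 86.80 dB SPL.
So the conveyor drive must be reduced from 89 to 86.80 dB SPL: IL = 2.20 dB.

2.2 dB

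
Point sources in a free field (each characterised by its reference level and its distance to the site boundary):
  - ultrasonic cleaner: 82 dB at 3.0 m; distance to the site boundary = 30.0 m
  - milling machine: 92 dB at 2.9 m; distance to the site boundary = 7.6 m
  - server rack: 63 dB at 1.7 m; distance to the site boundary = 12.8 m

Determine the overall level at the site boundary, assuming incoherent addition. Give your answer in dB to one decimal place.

83.7 dB

Propagate each source to the receiver with L = L_ref − 20·log₁₀(r/r_ref), then add intensities.
ultrasonic cleaner: 82 − 20·log₁₀(30.0/3.0) = 82 − 20.00 = 62.00 dB.
milling machine: 92 − 20·log₁₀(7.6/2.9) = 92 − 8.37 = 83.63 dB.
server rack: 63 − 20·log₁₀(12.8/1.7) = 63 − 17.54 = 45.46 dB.
Σ 10^(L/10) = 2.324e+08 → L_total = 10·log₁₀(2.324e+08) = 83.66 dB.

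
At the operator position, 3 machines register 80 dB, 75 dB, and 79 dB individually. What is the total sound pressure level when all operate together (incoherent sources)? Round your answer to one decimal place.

For uncorrelated sources the intensities add, so convert each level to linear form, sum, and take 10·log₁₀ of the total.
Σ 10^(L/10) = 10^(80/10) + 10^(75/10) + 10^(79/10) = 2.111e+08.
L_total = 10·log₁₀(2.111e+08) = 83.24 dB.

83.2 dB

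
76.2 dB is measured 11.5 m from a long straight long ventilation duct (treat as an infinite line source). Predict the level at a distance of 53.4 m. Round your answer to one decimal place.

69.5 dB

Line-source attenuation: ΔL = 10·log₁₀(r₂/r₁) = 10·log₁₀(53.4/11.5) = 6.668 dB.
L₂ = 76.2 − 10·log₁₀(53.4/11.5) = 76.2 − 6.668 = 69.53 dB.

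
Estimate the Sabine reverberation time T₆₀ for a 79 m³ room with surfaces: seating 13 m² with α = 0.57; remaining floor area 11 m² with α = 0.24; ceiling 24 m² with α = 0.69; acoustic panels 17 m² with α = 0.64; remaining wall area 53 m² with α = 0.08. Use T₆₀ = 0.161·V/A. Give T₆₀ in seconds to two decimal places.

0.30 s

Summing Sᵢαᵢ: 13·0.57 + 11·0.24 + 24·0.69 + 17·0.64 + 53·0.08 = 41.73 m².
T₆₀ = 0.161·V/A = 0.161·79/41.73 = 0.305 s.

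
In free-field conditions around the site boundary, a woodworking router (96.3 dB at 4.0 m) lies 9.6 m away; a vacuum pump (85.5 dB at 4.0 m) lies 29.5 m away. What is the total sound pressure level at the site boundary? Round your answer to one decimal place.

Propagate each source to the receiver with L = L_ref − 20·log₁₀(r/r_ref), then add intensities.
woodworking router: 96.3 − 20·log₁₀(9.6/4.0) = 96.3 − 7.60 = 88.70 dB.
vacuum pump: 85.5 − 20·log₁₀(29.5/4.0) = 85.5 − 17.36 = 68.14 dB.
Σ 10^(L/10) = 7.471e+08 → L_total = 10·log₁₀(7.471e+08) = 88.73 dB.

88.7 dB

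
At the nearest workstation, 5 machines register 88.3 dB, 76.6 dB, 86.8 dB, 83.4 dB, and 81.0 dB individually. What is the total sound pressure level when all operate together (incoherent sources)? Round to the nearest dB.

Incoherent sources combine by intensity addition: L_total = 10·log₁₀(Σ 10^(L_i/10)).
Σ 10^(L/10) = 10^(88.3/10) + 10^(76.6/10) + 10^(86.8/10) + 10^(83.4/10) + 10^(81.0/10) = 1.545e+09.
L_total = 10·log₁₀(1.545e+09) = 91.89 dB.

92 dB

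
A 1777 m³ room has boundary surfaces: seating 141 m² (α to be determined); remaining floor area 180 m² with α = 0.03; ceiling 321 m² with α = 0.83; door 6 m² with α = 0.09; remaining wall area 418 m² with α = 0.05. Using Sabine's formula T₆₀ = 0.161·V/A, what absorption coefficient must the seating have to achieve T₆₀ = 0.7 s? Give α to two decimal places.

0.82

Required total absorption A = 0.161·1777/0.7 = 408.71 m².
Absorption from the other surfaces = 180·0.03 + 321·0.83 + 6·0.09 + 418·0.05 = 293.27 m², so the seating must supply 115.44 m² over 141 m².
α = 115.44/141 = 0.819.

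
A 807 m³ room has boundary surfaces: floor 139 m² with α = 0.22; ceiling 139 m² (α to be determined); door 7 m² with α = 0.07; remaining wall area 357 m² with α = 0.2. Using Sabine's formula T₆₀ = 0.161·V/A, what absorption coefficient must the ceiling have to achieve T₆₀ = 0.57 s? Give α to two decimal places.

Required total absorption A = 0.161·807/0.57 = 227.94 m².
Absorption from the other surfaces = 139·0.22 + 7·0.07 + 357·0.2 = 102.47 m², so the ceiling must supply 125.47 m² over 139 m².
α = 125.47/139 = 0.903.

0.90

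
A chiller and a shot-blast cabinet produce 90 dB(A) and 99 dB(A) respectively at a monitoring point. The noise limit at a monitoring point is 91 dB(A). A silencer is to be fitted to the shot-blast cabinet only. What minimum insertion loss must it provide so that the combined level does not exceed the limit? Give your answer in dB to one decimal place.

The untreated sources together contribute 10^(90/10) = 1.000e+09, i.e. 90.00 dB(A).
The limit corresponds to 10^(91/10) = 1.259e+09; subtracting the fixed part leaves 2.589e+08 for the shot-blast cabinet, i.e. 84.13 dB(A).
So the shot-blast cabinet must be reduced from 99 to 84.13 dB(A): IL = 14.87 dB.

14.9 dB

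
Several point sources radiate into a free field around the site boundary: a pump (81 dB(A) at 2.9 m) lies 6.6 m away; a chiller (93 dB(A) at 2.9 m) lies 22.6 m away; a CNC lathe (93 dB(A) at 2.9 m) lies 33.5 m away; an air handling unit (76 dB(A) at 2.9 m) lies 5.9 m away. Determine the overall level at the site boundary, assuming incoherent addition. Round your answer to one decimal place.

79.1 dB(A)

First find each source's level at the receiver (point-source: −20·log₁₀(r/r_ref)), then combine on an intensity basis.
pump: 81 − 20·log₁₀(6.6/2.9) = 81 − 7.14 = 73.86 dB(A).
chiller: 93 − 20·log₁₀(22.6/2.9) = 93 − 17.83 = 75.17 dB(A).
CNC lathe: 93 − 20·log₁₀(33.5/2.9) = 93 − 21.25 = 71.75 dB(A).
air handling unit: 76 − 20·log₁₀(5.9/2.9) = 76 − 6.17 = 69.83 dB(A).
Σ 10^(L/10) = 8.173e+07 → L_total = 10·log₁₀(8.173e+07) = 79.12 dB(A).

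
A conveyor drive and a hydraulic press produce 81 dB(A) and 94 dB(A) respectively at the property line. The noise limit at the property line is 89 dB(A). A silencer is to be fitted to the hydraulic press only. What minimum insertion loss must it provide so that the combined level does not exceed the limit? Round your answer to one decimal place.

The untreated sources together contribute 10^(81/10) = 1.259e+08, i.e. 81.00 dB(A).
To meet 89 dB(A) overall, the treated hydraulic press may contribute at most 10^(89/10) − 1.259e+08 = 6.684e+08, i.e. 88.25 dB(A).
Required insertion loss = 94 − 88.25 = 5.75 dB.

5.7 dB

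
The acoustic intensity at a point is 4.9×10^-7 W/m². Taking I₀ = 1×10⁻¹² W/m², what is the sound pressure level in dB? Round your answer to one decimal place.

56.9 dB

L = 10·log₁₀(I/I₀) = 10·log₁₀(4.9×10^-7/10⁻¹²) = 10·log₁₀(4.9×10^5).
L = 10·(0.6902 + 5) = 56.90 dB.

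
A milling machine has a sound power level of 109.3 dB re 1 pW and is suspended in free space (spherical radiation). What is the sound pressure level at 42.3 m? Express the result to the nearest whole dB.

66 dB

The power spreads over a sphere of area 4π·r², so L_p = L_w − 10·log₁₀(4π·r²).
4π·r² = 2.248e+04 m², 10·log₁₀ of that is 43.519 dB.
L_p = 109.3 − 43.519 = 65.78 dB.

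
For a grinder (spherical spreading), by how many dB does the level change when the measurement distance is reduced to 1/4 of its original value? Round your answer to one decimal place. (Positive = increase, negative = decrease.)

A point source loses 6 dB per doubling of distance; generally ΔL = −20·log₁₀(r₂/r₁).
ΔL = −20·log₁₀(0.25) = +12.04 dB.

+12.0 dB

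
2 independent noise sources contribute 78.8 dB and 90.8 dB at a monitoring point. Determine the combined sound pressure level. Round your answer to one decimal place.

Incoherent sources combine by intensity addition: L_total = 10·log₁₀(Σ 10^(L_i/10)).
Σ 10^(L/10) = 10^(78.8/10) + 10^(90.8/10) = 1.278e+09.
L_total = 10·log₁₀(1.278e+09) = 91.07 dB.

91.1 dB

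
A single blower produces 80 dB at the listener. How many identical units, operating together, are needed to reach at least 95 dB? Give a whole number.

N identical sources give L₁ + 10·log₁₀ N, so require 10·log₁₀ N ≥ 95 − 80 = 15.0 dB.
N ≥ 10^(15.0/10) = 31.623, so N = 32.

32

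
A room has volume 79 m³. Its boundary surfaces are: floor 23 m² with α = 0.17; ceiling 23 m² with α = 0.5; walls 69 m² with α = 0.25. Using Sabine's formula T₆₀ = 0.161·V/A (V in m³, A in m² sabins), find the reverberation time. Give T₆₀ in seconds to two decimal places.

Total absorption A = 23·0.17 + 23·0.5 + 69·0.25 = 32.66 m² sabins.
T₆₀ = 0.161 × 79 / 32.66 = 0.389 s.

0.39 s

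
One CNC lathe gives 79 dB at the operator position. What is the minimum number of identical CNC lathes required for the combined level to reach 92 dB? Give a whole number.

20

Need L₁ + 10·log₁₀ N ≥ 92, i.e. log₁₀ N ≥ 1.30.
N ≥ 10^(13.0/10) = 19.953, so N = 20.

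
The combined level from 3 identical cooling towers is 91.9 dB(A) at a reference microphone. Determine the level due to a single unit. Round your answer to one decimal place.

3 equal contributions raise the level by 10·log₁₀ 3 = 4.771 dB, so each unit alone gives 91.9 − 4.771.

87.1 dB(A)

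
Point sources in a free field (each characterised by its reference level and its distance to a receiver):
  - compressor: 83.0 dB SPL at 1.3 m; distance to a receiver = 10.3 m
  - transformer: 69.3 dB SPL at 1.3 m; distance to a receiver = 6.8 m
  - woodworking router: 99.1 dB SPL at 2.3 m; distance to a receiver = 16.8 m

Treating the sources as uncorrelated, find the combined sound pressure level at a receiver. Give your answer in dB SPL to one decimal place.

Propagate each source to the receiver with L = L_ref − 20·log₁₀(r/r_ref), then add intensities.
compressor: 83.0 − 20·log₁₀(10.3/1.3) = 83.0 − 17.98 = 65.02 dB SPL.
transformer: 69.3 − 20·log₁₀(6.8/1.3) = 69.3 − 14.37 = 54.93 dB SPL.
woodworking router: 99.1 − 20·log₁₀(16.8/2.3) = 99.1 − 17.27 = 81.83 dB SPL.
Σ 10^(L/10) = 1.558e+08 → L_total = 10·log₁₀(1.558e+08) = 81.93 dB SPL.

81.9 dB SPL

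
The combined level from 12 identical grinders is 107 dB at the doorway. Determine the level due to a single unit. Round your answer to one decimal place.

For N identical incoherent sources L_total = L₁ + 10·log₁₀ N, so L₁ = 107 − 10·log₁₀(12) = 107 − 10.792.

96.2 dB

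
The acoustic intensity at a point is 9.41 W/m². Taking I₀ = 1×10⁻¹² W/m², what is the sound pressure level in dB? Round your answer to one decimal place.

I/I₀ = 9.41/10⁻¹² = 9.41×10^12, and L = 10·log₁₀(I/I₀).
L = 10·(0.9736 + 12) = 129.74 dB.

129.7 dB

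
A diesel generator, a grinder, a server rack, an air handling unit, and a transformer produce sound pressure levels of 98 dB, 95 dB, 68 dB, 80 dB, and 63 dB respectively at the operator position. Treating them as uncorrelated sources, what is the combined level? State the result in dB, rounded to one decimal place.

Incoherent sources combine by intensity addition: L_total = 10·log₁₀(Σ 10^(L_i/10)).
Σ 10^(L/10) = 10^(98/10) + 10^(95/10) + 10^(68/10) + 10^(80/10) + 10^(63/10) = 9.580e+09.
L_total = 10·log₁₀(9.580e+09) = 99.81 dB.

99.8 dB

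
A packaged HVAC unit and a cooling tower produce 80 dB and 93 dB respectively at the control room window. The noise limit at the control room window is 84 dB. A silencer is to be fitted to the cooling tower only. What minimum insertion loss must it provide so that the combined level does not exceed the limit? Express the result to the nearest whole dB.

11 dB

Everything except the cooling tower sums to 10^(80/10) = 1.000e+08 in linear terms, 80.00 dB.
The limit corresponds to 10^(84/10) = 2.512e+08; subtracting the fixed part leaves 1.512e+08 for the cooling tower, i.e. 81.80 dB.
Required insertion loss = 93 − 81.80 = 11.20 dB.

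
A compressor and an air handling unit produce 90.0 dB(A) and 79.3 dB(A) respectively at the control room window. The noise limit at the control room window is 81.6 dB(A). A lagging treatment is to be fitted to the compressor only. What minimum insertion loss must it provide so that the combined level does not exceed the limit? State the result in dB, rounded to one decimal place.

12.3 dB

Fixed contribution from the other source: Σ 10^(L/10) = 10^(79.3/10) = 8.511e+07 (79.30 dB(A)).
The limit corresponds to 10^(81.6/10) = 1.445e+08; subtracting the fixed part leaves 5.943e+07 for the compressor, i.e. 77.74 dB(A).
So the compressor must be reduced from 90.0 to 77.74 dB(A): IL = 12.26 dB.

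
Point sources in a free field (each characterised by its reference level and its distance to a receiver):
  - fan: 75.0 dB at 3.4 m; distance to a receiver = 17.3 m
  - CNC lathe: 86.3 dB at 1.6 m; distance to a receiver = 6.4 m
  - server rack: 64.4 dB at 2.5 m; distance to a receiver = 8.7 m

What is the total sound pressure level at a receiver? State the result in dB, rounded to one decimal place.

74.5 dB

Propagate each source to the receiver with L = L_ref − 20·log₁₀(r/r_ref), then add intensities.
fan: 75.0 − 20·log₁₀(17.3/3.4) = 75.0 − 14.13 = 60.87 dB.
CNC lathe: 86.3 − 20·log₁₀(6.4/1.6) = 86.3 − 12.04 = 74.26 dB.
server rack: 64.4 − 20·log₁₀(8.7/2.5) = 64.4 − 10.83 = 53.57 dB.
Σ 10^(L/10) = 2.811e+07 → L_total = 10·log₁₀(2.811e+07) = 74.49 dB.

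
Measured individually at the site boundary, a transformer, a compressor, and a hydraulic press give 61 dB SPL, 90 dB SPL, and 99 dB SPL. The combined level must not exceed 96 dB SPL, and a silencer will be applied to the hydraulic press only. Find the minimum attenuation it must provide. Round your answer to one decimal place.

The untreated sources together contribute 10^(61/10) + 10^(90/10) = 1.001e+09, i.e. 90.01 dB SPL.
To meet 96 dB SPL overall, the treated hydraulic press may contribute at most 10^(96/10) − 1.001e+09 = 2.980e+09, i.e. 94.74 dB SPL.
Required insertion loss = 99 − 94.74 = 4.26 dB.

4.3 dB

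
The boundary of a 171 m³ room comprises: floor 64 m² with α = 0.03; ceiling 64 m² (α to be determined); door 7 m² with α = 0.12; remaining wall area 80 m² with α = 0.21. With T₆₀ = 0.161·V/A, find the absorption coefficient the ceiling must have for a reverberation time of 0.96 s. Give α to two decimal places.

0.14

A = 0.161·V/T₆₀ = 0.161·171/0.96 = 28.68 m² sabins.
Absorption from the other surfaces = 64·0.03 + 7·0.12 + 80·0.21 = 19.56 m², so the ceiling must supply 9.12 m² over 64 m².
α = 9.12/64 = 0.142.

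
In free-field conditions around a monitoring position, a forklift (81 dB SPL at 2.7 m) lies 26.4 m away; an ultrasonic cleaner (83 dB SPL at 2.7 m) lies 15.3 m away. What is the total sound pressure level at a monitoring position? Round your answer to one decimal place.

Apply inverse-square spreading to bring every level to the receiver, then sum 10^(L/10).
forklift: 81 − 20·log₁₀(26.4/2.7) = 81 − 19.80 = 61.20 dB SPL.
ultrasonic cleaner: 83 − 20·log₁₀(15.3/2.7) = 83 − 15.07 = 67.93 dB SPL.
Σ 10^(L/10) = 7.530e+06 → L_total = 10·log₁₀(7.530e+06) = 68.77 dB SPL.

68.8 dB SPL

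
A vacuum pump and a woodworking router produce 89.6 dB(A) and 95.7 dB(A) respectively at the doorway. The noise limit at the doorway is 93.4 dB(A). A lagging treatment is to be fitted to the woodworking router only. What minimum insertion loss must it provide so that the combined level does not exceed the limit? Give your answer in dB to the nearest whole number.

Everything except the woodworking router sums to 10^(89.6/10) = 9.120e+08 in linear terms, 89.60 dB(A).
The limit corresponds to 10^(93.4/10) = 2.188e+09; subtracting the fixed part leaves 1.276e+09 for the woodworking router, i.e. 91.06 dB(A).
So the woodworking router must be reduced from 95.7 to 91.06 dB(A): IL = 4.64 dB.

5 dB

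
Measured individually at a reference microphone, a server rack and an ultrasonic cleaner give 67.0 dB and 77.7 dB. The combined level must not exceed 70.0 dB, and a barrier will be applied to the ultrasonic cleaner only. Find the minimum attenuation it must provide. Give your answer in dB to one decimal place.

The untreated sources together contribute 10^(67.0/10) = 5.012e+06, i.e. 67.00 dB.
The limit corresponds to 10^(70.0/10) = 1.000e+07; subtracting the fixed part leaves 4.988e+06 for the ultrasonic cleaner, i.e. 66.98 dB.
So the ultrasonic cleaner must be reduced from 77.7 to 66.98 dB: IL = 10.72 dB.

10.7 dB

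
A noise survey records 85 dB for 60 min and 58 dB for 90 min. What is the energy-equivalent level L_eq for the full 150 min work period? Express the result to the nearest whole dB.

81 dB

Weight each interval's intensity by its duration and average over T = 150 min:
Σ tᵢ·10^(Lᵢ/10) = 60·10^(85/10) + 90·10^(58/10) = 1.903e+10.
L_eq = 10·log₁₀(1.903e+10/150) = 81.03 dB.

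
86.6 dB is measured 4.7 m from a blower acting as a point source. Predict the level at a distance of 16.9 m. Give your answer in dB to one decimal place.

Spherical spreading from a point source gives a 20·log₁₀(r₂/r₁) drop.
L₂ = 86.6 − 20·log₁₀(16.9/4.7) = 86.6 − 11.116 = 75.48 dB.

75.5 dB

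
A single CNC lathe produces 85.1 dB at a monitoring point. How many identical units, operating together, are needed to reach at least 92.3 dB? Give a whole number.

The shortfall is 92.3 − 85.1 = 7.2 dB, and N units add 10·log₁₀ N, so need 10·log₁₀ N ≥ 7.2.
N ≥ 10^(7.2/10) = 5.248, so N = 6.

6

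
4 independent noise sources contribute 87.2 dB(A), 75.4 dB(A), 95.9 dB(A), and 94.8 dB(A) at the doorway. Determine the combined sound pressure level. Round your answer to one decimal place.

For uncorrelated sources the intensities add, so convert each level to linear form, sum, and take 10·log₁₀ of the total.
Σ 10^(L/10) = 10^(87.2/10) + 10^(75.4/10) + 10^(95.9/10) + 10^(94.8/10) = 7.470e+09.
L_total = 10·log₁₀(7.470e+09) = 98.73 dB(A).

98.7 dB(A)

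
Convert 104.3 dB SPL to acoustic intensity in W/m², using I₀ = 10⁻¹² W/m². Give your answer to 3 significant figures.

I/I₀ = 10^(104.3/10) = 2.692e+10, so I = 2.692e+10 × 10⁻¹² W/m².

0.0269 W/m²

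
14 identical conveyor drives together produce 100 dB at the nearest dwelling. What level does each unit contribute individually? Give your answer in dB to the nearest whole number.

Dividing the total intensity by 14 lowers the level by 10·log₁₀ 14 = 11.461 dB: L₁ = 100 − 11.461.

89 dB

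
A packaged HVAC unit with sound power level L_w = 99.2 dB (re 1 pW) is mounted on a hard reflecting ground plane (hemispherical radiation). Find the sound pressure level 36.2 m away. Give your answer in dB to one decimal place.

Free-field hemispherical radiation: L_p = L_w − 10·log₁₀(2π·r²), r = 36.2 m.
2π·r² = 8234 m², 10·log₁₀ of that is 39.156 dB.
L_p = 99.2 − 39.156 = 60.04 dB.

60.0 dB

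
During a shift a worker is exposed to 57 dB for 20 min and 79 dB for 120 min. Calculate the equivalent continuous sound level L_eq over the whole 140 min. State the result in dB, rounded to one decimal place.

78.3 dB

Weight each interval's intensity by its duration and average over T = 140 min:
Σ tᵢ·10^(Lᵢ/10) = 20·10^(57/10) + 120·10^(79/10) = 9.542e+09.
L_eq = 10·log₁₀(9.542e+09/140) = 78.34 dB.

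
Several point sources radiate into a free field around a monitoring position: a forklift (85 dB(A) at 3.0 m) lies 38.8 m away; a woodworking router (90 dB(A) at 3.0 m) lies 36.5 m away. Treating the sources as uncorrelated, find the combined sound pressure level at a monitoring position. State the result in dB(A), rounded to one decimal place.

69.4 dB(A)

First find each source's level at the receiver (point-source: −20·log₁₀(r/r_ref)), then combine on an intensity basis.
forklift: 85 − 20·log₁₀(38.8/3.0) = 85 − 22.23 = 62.77 dB(A).
woodworking router: 90 − 20·log₁₀(36.5/3.0) = 90 − 21.70 = 68.30 dB(A).
Σ 10^(L/10) = 8.646e+06 → L_total = 10·log₁₀(8.646e+06) = 69.37 dB(A).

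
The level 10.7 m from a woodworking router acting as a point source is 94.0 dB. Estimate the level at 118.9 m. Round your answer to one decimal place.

Spherical spreading from a point source gives a 20·log₁₀(r₂/r₁) drop.
L₂ = 94.0 − 20·log₁₀(118.9/10.7) = 94.0 − 20.916 = 73.08 dB.

73.1 dB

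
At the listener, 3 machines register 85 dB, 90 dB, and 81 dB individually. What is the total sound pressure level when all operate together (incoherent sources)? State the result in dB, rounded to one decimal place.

For uncorrelated sources the intensities add, so convert each level to linear form, sum, and take 10·log₁₀ of the total.
Σ 10^(L/10) = 10^(85/10) + 10^(90/10) + 10^(81/10) = 1.442e+09.
L_total = 10·log₁₀(1.442e+09) = 91.59 dB.

91.6 dB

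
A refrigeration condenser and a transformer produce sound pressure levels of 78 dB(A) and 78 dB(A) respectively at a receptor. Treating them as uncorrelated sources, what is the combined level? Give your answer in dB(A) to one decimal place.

81.0 dB(A)

Incoherent sources combine by intensity addition: L_total = 10·log₁₀(Σ 10^(L_i/10)).
Σ 10^(L/10) = 10^(78/10) + 10^(78/10) = 1.262e+08.
L_total = 10·log₁₀(1.262e+08) = 81.01 dB(A).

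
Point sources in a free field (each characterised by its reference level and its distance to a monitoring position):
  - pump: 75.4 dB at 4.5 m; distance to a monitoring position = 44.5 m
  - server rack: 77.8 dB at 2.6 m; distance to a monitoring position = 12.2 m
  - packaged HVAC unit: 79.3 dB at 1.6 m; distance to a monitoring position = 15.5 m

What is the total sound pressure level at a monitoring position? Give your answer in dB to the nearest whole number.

Apply inverse-square spreading to bring every level to the receiver, then sum 10^(L/10).
pump: 75.4 − 20·log₁₀(44.5/4.5) = 75.4 − 19.90 = 55.50 dB.
server rack: 77.8 − 20·log₁₀(12.2/2.6) = 77.8 − 13.43 = 64.37 dB.
packaged HVAC unit: 79.3 − 20·log₁₀(15.5/1.6) = 79.3 − 19.72 = 59.58 dB.
Σ 10^(L/10) = 3.998e+06 → L_total = 10·log₁₀(3.998e+06) = 66.02 dB.

66 dB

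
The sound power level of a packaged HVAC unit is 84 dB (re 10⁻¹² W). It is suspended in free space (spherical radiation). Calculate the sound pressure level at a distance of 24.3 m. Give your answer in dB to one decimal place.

45.3 dB

Free-field spherical radiation: L_p = L_w − 10·log₁₀(4π·r²), r = 24.3 m.
4π·r² = 7420 m², 10·log₁₀ of that is 38.704 dB.
L_p = 84 − 38.704 = 45.30 dB.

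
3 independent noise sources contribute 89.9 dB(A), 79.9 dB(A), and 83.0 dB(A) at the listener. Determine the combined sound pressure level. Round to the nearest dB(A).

91 dB(A)

Incoherent sources combine by intensity addition: L_total = 10·log₁₀(Σ 10^(L_i/10)).
Σ 10^(L/10) = 10^(89.9/10) + 10^(79.9/10) + 10^(83.0/10) = 1.274e+09.
L_total = 10·log₁₀(1.274e+09) = 91.05 dB(A).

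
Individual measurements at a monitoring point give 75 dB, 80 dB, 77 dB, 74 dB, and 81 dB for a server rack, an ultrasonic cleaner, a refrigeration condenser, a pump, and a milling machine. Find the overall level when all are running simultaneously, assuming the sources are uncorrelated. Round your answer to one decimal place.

85.2 dB

Incoherent sources combine by intensity addition: L_total = 10·log₁₀(Σ 10^(L_i/10)).
Σ 10^(L/10) = 10^(75/10) + 10^(80/10) + 10^(77/10) + 10^(74/10) + 10^(81/10) = 3.328e+08.
L_total = 10·log₁₀(3.328e+08) = 85.22 dB.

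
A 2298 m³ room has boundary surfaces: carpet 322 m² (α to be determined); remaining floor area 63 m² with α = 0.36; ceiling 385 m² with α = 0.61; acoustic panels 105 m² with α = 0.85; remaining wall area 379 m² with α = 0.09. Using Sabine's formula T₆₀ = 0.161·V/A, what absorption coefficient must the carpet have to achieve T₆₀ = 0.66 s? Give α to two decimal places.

Required total absorption A = 0.161·2298/0.66 = 560.57 m².
Absorption from the other surfaces = 63·0.36 + 385·0.61 + 105·0.85 + 379·0.09 = 380.89 m², so the carpet must supply 179.68 m² over 322 m².
α = 179.68/322 = 0.558.

0.56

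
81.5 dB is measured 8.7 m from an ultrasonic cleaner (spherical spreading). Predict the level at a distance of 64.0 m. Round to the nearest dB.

For a point source, L₂ = L₁ − 20·log₁₀(r₂/r₁).
L₂ = 81.5 − 20·log₁₀(64.0/8.7) = 81.5 − 17.333 = 64.17 dB.

64 dB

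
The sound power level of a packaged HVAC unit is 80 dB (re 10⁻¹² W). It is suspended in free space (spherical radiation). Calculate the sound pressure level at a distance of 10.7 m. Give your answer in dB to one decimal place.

48.4 dB

Free-field spherical radiation: L_p = L_w − 10·log₁₀(4π·r²), r = 10.7 m.
4π·r² = 1439 m², 10·log₁₀ of that is 31.580 dB.
L_p = 80 − 31.580 = 48.42 dB.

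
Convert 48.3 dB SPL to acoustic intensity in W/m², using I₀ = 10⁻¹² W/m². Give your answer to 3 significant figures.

6.76e-08 W/m²

L = 10·log₁₀(I/I₀) ⇒ I = I₀·10^(L/10) = 10⁻¹² × 10^4.83.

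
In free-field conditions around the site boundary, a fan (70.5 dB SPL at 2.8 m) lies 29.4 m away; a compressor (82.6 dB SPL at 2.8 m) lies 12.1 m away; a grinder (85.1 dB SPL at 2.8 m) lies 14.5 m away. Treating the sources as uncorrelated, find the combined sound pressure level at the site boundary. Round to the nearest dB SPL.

Propagate each source to the receiver with L = L_ref − 20·log₁₀(r/r_ref), then add intensities.
fan: 70.5 − 20·log₁₀(29.4/2.8) = 70.5 − 20.42 = 50.08 dB SPL.
compressor: 82.6 − 20·log₁₀(12.1/2.8) = 82.6 − 12.71 = 69.89 dB SPL.
grinder: 85.1 − 20·log₁₀(14.5/2.8) = 85.1 − 14.28 = 70.82 dB SPL.
Σ 10^(L/10) = 2.191e+07 → L_total = 10·log₁₀(2.191e+07) = 73.41 dB SPL.

73 dB SPL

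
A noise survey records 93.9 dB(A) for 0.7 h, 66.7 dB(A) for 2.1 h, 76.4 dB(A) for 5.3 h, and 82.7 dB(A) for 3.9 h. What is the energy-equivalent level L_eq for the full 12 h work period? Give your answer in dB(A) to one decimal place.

The energy average is taken in the linear domain: L_eq = 10·log₁₀[(Σ tᵢ·10^(Lᵢ/10))/T], T = 12 h.
Σ tᵢ·10^(Lᵢ/10) = 0.7·10^(93.9/10) + 2.1·10^(66.7/10) + 5.3·10^(76.4/10) + 3.9·10^(82.7/10) = 2.686e+09.
L_eq = 10·log₁₀(2.686e+09/12) = 83.50 dB(A).

83.5 dB(A)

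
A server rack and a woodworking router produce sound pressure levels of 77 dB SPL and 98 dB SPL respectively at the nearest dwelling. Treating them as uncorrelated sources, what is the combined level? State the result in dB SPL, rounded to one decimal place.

98.0 dB SPL

Incoherent sources combine by intensity addition: L_total = 10·log₁₀(Σ 10^(L_i/10)).
Σ 10^(L/10) = 10^(77/10) + 10^(98/10) = 6.360e+09.
L_total = 10·log₁₀(6.360e+09) = 98.03 dB SPL.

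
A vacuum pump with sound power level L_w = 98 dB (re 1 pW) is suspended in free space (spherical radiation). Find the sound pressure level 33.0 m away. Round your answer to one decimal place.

The power spreads over a sphere of area 4π·r², so L_p = L_w − 10·log₁₀(4π·r²).
4π·r² = 1.368e+04 m², 10·log₁₀ of that is 41.362 dB.
L_p = 98 − 41.362 = 56.64 dB.

56.6 dB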